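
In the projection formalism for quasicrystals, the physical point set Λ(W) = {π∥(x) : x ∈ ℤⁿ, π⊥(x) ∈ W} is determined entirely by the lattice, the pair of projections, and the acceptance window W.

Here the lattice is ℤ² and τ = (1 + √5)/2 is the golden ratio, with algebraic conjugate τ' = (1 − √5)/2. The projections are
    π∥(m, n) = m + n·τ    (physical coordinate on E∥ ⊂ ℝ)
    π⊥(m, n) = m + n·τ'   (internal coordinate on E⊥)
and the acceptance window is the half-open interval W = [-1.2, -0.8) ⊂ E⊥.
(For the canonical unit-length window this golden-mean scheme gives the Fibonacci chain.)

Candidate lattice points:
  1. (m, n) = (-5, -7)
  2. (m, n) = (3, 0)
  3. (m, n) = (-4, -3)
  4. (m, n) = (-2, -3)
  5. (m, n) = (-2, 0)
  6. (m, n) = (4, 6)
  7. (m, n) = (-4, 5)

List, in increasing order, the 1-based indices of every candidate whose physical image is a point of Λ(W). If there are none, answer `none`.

none

τ' = (1−√5)/2 ≈ -0.6180.
candidate 1: (m,n)=(-5,-7) → π∥ = -5-7·τ ≈ -16.3262, π⊥ = -5-7·τ' ≈ -0.6738 ∉ [-1.2, -0.8) ⇒ out
candidate 2: (m,n)=(3,0) → π∥ = 3+0·τ ≈ 3.0000, π⊥ = 3+0·τ' ≈ 3.0000 ∉ [-1.2, -0.8) ⇒ out
candidate 3: (m,n)=(-4,-3) → π∥ = -4-3·τ ≈ -8.8541, π⊥ = -4-3·τ' ≈ -2.1459 ∉ [-1.2, -0.8) ⇒ out
candidate 4: (m,n)=(-2,-3) → π∥ = -2-3·τ ≈ -6.8541, π⊥ = -2-3·τ' ≈ -0.1459 ∉ [-1.2, -0.8) ⇒ out
candidate 5: (m,n)=(-2,0) → π∥ = -2+0·τ ≈ -2.0000, π⊥ = -2+0·τ' ≈ -2.0000 ∉ [-1.2, -0.8) ⇒ out
candidate 6: (m,n)=(4,6) → π∥ = 4+6·τ ≈ 13.7082, π⊥ = 4+6·τ' ≈ 0.2918 ∉ [-1.2, -0.8) ⇒ out
candidate 7: (m,n)=(-4,5) → π∥ = -4+5·τ ≈ 4.0902, π⊥ = -4+5·τ' ≈ -7.0902 ∉ [-1.2, -0.8) ⇒ out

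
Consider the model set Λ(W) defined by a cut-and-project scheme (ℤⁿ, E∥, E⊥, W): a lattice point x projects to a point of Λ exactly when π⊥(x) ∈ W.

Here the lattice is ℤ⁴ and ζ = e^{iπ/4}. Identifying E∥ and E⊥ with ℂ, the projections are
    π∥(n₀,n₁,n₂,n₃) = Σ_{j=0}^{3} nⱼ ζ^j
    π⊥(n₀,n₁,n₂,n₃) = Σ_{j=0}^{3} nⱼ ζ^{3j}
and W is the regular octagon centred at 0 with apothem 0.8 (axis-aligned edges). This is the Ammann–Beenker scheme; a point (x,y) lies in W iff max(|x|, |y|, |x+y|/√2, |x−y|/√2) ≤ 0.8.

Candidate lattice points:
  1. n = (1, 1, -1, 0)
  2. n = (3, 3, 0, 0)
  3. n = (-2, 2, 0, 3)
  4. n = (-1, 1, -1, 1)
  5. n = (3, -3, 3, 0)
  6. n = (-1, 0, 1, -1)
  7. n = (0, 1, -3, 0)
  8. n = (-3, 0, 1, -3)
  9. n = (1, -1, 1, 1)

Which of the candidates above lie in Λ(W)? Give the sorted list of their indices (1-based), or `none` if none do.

π⊥(n) = n₀ + n₁ζ³ + n₂ζ⁶ + n₃ζ⁹ where ζ = e^{iπ/4}.
candidate 1: n = (1, 1, -1, 0) → π⊥ ≈ (+0.2929, +1.7071); max(|x|,|y|,|x±y|/√2) = 1.7071 > 0.8 ⇒ ∉ W
candidate 2: n = (3, 3, 0, 0) → π⊥ ≈ (+0.8787, +2.1213); max(|x|,|y|,|x±y|/√2) = 2.1213 > 0.8 ⇒ ∉ W
candidate 3: n = (-2, 2, 0, 3) → π⊥ ≈ (-1.2929, +3.5355); max(|x|,|y|,|x±y|/√2) = 3.5355 > 0.8 ⇒ ∉ W
candidate 4: n = (-1, 1, -1, 1) → π⊥ ≈ (-1.0000, +2.4142); max(|x|,|y|,|x±y|/√2) = 2.4142 > 0.8 ⇒ ∉ W
candidate 5: n = (3, -3, 3, 0) → π⊥ ≈ (+5.1213, -5.1213); max(|x|,|y|,|x±y|/√2) = 7.2426 > 0.8 ⇒ ∉ W
candidate 6: n = (-1, 0, 1, -1) → π⊥ ≈ (-1.7071, -1.7071); max(|x|,|y|,|x±y|/√2) = 2.4142 > 0.8 ⇒ ∉ W
candidate 7: n = (0, 1, -3, 0) → π⊥ ≈ (-0.7071, +3.7071); max(|x|,|y|,|x±y|/√2) = 3.7071 > 0.8 ⇒ ∉ W
candidate 8: n = (-3, 0, 1, -3) → π⊥ ≈ (-5.1213, -3.1213); max(|x|,|y|,|x±y|/√2) = 5.8284 > 0.8 ⇒ ∉ W
candidate 9: n = (1, -1, 1, 1) → π⊥ ≈ (+2.4142, -1.0000); max(|x|,|y|,|x±y|/√2) = 2.4142 > 0.8 ⇒ ∉ W

none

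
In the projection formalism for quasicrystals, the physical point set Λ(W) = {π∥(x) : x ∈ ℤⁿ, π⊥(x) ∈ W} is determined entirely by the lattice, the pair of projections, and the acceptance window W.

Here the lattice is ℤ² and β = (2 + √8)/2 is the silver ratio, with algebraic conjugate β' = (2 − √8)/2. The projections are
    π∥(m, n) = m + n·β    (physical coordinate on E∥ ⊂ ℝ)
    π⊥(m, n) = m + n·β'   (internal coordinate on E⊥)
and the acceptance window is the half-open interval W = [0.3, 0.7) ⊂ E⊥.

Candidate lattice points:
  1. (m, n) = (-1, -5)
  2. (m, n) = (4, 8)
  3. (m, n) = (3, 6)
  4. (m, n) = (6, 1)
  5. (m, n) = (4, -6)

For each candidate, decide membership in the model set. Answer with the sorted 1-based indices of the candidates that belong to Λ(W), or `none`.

Compute β' = (2−√8)/2 = -0.414214, so π⊥(m,n) = m -0.414214·n.
[1] lift (-1,-5): star map gives 1.071068; window check 0.3 ≤ 1.071068 < 0.7 is false → out
[2] lift (4,8): star map gives 0.686292; window check 0.3 ≤ 0.686292 < 0.7 is true → IN Λ
[3] lift (3,6): star map gives 0.514719; window check 0.3 ≤ 0.514719 < 0.7 is true → IN Λ
[4] lift (6,1): star map gives 5.585786; window check 0.3 ≤ 5.585786 < 0.7 is false → out
[5] lift (4,-6): star map gives 6.485281; window check 0.3 ≤ 6.485281 < 0.7 is false → out

2, 3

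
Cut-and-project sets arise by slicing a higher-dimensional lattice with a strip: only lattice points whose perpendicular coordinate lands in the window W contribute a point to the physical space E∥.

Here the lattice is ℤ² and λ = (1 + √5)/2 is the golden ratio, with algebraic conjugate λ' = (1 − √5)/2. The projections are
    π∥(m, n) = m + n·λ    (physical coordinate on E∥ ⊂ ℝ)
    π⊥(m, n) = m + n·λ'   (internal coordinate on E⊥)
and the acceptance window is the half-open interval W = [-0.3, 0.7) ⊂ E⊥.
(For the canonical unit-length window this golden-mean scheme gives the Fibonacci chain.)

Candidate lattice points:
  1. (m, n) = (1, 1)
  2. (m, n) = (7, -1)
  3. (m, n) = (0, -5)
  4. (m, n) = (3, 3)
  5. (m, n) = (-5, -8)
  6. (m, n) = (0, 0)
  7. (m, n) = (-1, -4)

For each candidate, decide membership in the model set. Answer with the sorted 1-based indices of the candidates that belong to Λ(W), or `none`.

Numerically λ ≈ 1.618034 and λ' = −1/λ ≈ -0.618034.
#1 (1,1): internal coord 1 + (1)·λ' = +0.381966; +0.381966 ∈ [-0.3, 0.7) → IN Λ
#2 (7,-1): internal coord 7 + (-1)·λ' = +7.618034; +7.618034 ∉ [-0.3, 0.7) → out
#3 (0,-5): internal coord 0 + (-5)·λ' = +3.090170; +3.090170 ∉ [-0.3, 0.7) → out
#4 (3,3): internal coord 3 + (3)·λ' = +1.145898; +1.145898 ∉ [-0.3, 0.7) → out
#5 (-5,-8): internal coord -5 + (-8)·λ' = -0.055728; -0.055728 ∈ [-0.3, 0.7) → IN Λ
#6 (0,0): internal coord 0 + (0)·λ' = +0.000000; +0.000000 ∈ [-0.3, 0.7) → IN Λ
#7 (-1,-4): internal coord -1 + (-4)·λ' = +1.472136; +1.472136 ∉ [-0.3, 0.7) → out

1, 5, 6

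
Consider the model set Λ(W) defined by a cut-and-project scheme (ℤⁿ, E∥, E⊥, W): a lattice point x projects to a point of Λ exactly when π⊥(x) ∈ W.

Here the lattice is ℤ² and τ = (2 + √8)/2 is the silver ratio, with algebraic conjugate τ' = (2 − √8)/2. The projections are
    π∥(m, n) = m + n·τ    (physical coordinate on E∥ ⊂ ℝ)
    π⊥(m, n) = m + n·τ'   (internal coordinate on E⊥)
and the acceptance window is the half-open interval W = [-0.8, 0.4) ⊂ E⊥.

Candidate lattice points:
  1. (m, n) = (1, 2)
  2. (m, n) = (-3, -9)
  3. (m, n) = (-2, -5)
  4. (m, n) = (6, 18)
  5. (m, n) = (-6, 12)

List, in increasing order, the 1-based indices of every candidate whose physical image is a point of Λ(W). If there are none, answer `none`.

1, 3

Compute τ' = (2−√8)/2 = -0.4142, so π⊥(m,n) = m -0.4142·n.
#1 (1,2): internal coord 1 + (2)·τ' = +0.1716; +0.1716 ∈ [-0.8, 0.4) → IN Λ
#2 (-3,-9): internal coord -3 + (-9)·τ' = +0.7279; +0.7279 ∉ [-0.8, 0.4) → out
#3 (-2,-5): internal coord -2 + (-5)·τ' = +0.0711; +0.0711 ∈ [-0.8, 0.4) → IN Λ
#4 (6,18): internal coord 6 + (18)·τ' = -1.4558; -1.4558 ∉ [-0.8, 0.4) → out
#5 (-6,12): internal coord -6 + (12)·τ' = -10.9706; -10.9706 ∉ [-0.8, 0.4) → out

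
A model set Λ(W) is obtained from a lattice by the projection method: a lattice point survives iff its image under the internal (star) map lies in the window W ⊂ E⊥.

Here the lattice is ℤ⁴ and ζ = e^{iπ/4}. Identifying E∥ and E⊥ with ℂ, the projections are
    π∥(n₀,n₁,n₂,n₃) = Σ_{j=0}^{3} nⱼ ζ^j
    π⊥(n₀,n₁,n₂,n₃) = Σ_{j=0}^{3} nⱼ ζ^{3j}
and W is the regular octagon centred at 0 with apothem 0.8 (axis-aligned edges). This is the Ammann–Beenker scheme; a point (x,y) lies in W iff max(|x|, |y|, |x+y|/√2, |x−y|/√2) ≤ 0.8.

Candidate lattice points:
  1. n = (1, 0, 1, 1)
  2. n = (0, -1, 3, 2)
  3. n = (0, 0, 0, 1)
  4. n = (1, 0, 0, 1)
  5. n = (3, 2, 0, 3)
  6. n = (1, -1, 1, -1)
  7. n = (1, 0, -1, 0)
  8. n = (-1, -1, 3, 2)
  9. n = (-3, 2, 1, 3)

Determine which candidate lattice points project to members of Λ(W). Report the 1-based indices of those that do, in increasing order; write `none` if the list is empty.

none

With ζ = e^{iπ/4} the internal vectors are ζ^0,ζ^3,ζ^6,ζ^9.
candidate 1: n = (1, 0, 1, 1) → π⊥ ≈ (+1.707107, -0.292893); max(|x|,|y|,|x±y|/√2) = 1.707107 > 0.8 ⇒ ∉ W
candidate 2: n = (0, -1, 3, 2) → π⊥ ≈ (+2.121320, -2.292893); max(|x|,|y|,|x±y|/√2) = 3.121320 > 0.8 ⇒ ∉ W
candidate 3: n = (0, 0, 0, 1) → π⊥ ≈ (+0.707107, +0.707107); max(|x|,|y|,|x±y|/√2) = 1.000000 > 0.8 ⇒ ∉ W
candidate 4: n = (1, 0, 0, 1) → π⊥ ≈ (+1.707107, +0.707107); max(|x|,|y|,|x±y|/√2) = 1.707107 > 0.8 ⇒ ∉ W
candidate 5: n = (3, 2, 0, 3) → π⊥ ≈ (+3.707107, +3.535534); max(|x|,|y|,|x±y|/√2) = 5.121320 > 0.8 ⇒ ∉ W
candidate 6: n = (1, -1, 1, -1) → π⊥ ≈ (+1.000000, -2.414214); max(|x|,|y|,|x±y|/√2) = 2.414214 > 0.8 ⇒ ∉ W
candidate 7: n = (1, 0, -1, 0) → π⊥ ≈ (+1.000000, +1.000000); max(|x|,|y|,|x±y|/√2) = 1.414214 > 0.8 ⇒ ∉ W
candidate 8: n = (-1, -1, 3, 2) → π⊥ ≈ (+1.121320, -2.292893); max(|x|,|y|,|x±y|/√2) = 2.414214 > 0.8 ⇒ ∉ W
candidate 9: n = (-3, 2, 1, 3) → π⊥ ≈ (-2.292893, +2.535534); max(|x|,|y|,|x±y|/√2) = 3.414214 > 0.8 ⇒ ∉ W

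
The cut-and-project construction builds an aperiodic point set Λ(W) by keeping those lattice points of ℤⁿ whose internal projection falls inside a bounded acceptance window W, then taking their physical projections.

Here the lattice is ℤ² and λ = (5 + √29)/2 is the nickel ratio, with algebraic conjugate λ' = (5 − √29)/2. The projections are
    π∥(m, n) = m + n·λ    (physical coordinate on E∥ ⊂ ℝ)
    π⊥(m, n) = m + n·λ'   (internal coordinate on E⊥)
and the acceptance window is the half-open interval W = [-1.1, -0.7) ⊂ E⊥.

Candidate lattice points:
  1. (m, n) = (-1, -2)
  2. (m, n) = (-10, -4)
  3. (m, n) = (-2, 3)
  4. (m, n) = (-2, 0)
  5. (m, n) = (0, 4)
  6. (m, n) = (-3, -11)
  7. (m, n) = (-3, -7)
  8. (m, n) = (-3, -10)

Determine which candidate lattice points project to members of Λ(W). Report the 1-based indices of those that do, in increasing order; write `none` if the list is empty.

Numerically λ ≈ 5.1926 and λ' = −1/λ ≈ -0.1926.
candidate 1: (m,n)=(-1,-2) → π∥ = -1-2·λ ≈ -11.3852, π⊥ = -1-2·λ' ≈ -0.6148 ∉ [-1.1, -0.7) ⇒ out
candidate 2: (m,n)=(-10,-4) → π∥ = -10-4·λ ≈ -30.7703, π⊥ = -10-4·λ' ≈ -9.2297 ∉ [-1.1, -0.7) ⇒ out
candidate 3: (m,n)=(-2,3) → π∥ = -2+3·λ ≈ 13.5777, π⊥ = -2+3·λ' ≈ -2.5777 ∉ [-1.1, -0.7) ⇒ out
candidate 4: (m,n)=(-2,0) → π∥ = -2+0·λ ≈ -2.0000, π⊥ = -2+0·λ' ≈ -2.0000 ∉ [-1.1, -0.7) ⇒ out
candidate 5: (m,n)=(0,4) → π∥ = 0+4·λ ≈ 20.7703, π⊥ = 0+4·λ' ≈ -0.7703 ∈ [-1.1, -0.7) ⇒ IN Λ
candidate 6: (m,n)=(-3,-11) → π∥ = -3-11·λ ≈ -60.1184, π⊥ = -3-11·λ' ≈ -0.8816 ∈ [-1.1, -0.7) ⇒ IN Λ
candidate 7: (m,n)=(-3,-7) → π∥ = -3-7·λ ≈ -39.3481, π⊥ = -3-7·λ' ≈ -1.6519 ∉ [-1.1, -0.7) ⇒ out
candidate 8: (m,n)=(-3,-10) → π∥ = -3-10·λ ≈ -54.9258, π⊥ = -3-10·λ' ≈ -1.0742 ∈ [-1.1, -0.7) ⇒ IN Λ

5, 6, 8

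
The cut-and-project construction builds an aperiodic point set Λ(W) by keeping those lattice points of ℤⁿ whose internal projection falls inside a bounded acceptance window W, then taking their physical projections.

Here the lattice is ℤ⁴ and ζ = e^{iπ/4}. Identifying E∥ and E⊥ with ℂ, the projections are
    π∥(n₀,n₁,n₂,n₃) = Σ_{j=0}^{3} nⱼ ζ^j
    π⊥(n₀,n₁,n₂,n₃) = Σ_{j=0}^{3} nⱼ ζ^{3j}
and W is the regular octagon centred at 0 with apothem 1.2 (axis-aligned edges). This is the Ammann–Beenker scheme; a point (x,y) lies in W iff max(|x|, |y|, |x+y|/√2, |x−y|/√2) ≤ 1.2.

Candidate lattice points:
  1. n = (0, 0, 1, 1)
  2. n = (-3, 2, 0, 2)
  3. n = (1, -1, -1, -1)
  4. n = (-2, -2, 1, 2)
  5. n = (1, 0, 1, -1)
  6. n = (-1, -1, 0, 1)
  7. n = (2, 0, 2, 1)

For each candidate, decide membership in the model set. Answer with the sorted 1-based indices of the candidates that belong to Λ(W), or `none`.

1, 3, 6

With ζ = e^{iπ/4} the internal vectors are ζ^0,ζ^3,ζ^6,ζ^9.
#1 (0, 0, 1, 1): internal (0.7071, -0.2929); octagon support 0.7071 vs apothem 1.2 → ∈ W
#2 (-3, 2, 0, 2): internal (-3.0000, 2.8284); octagon support 4.1213 vs apothem 1.2 → ∉ W
#3 (1, -1, -1, -1): internal (1.0000, -0.4142); octagon support 1.0000 vs apothem 1.2 → ∈ W
#4 (-2, -2, 1, 2): internal (0.8284, -1.0000); octagon support 1.2929 vs apothem 1.2 → ∉ W
#5 (1, 0, 1, -1): internal (0.2929, -1.7071); octagon support 1.7071 vs apothem 1.2 → ∉ W
#6 (-1, -1, 0, 1): internal (0.4142, 0.0000); octagon support 0.4142 vs apothem 1.2 → ∈ W
#7 (2, 0, 2, 1): internal (2.7071, -1.2929); octagon support 2.8284 vs apothem 1.2 → ∉ W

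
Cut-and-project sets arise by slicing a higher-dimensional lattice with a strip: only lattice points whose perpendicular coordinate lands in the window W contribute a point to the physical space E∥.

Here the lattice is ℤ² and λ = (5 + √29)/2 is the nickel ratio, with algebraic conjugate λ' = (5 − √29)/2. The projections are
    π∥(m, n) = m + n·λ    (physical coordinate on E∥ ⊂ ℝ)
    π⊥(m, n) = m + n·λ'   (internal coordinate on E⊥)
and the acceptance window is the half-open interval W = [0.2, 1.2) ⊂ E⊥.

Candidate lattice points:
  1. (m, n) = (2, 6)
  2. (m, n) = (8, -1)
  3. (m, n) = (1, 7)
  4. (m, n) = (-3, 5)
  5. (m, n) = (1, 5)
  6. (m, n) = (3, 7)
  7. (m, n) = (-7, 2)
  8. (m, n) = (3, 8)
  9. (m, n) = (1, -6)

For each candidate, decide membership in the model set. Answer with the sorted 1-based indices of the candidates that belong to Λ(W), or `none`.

1

λ' = (5−√29)/2 ≈ -0.192582.
candidate 1: (m,n)=(2,6) → π∥ = 2+6·λ ≈ 33.155494, π⊥ = 2+6·λ' ≈ 0.844506 ∈ [0.2, 1.2) ⇒ IN Λ
candidate 2: (m,n)=(8,-1) → π∥ = 8-1·λ ≈ 2.807418, π⊥ = 8-1·λ' ≈ 8.192582 ∉ [0.2, 1.2) ⇒ out
candidate 3: (m,n)=(1,7) → π∥ = 1+7·λ ≈ 37.348077, π⊥ = 1+7·λ' ≈ -0.348077 ∉ [0.2, 1.2) ⇒ out
candidate 4: (m,n)=(-3,5) → π∥ = -3+5·λ ≈ 22.962912, π⊥ = -3+5·λ' ≈ -3.962912 ∉ [0.2, 1.2) ⇒ out
candidate 5: (m,n)=(1,5) → π∥ = 1+5·λ ≈ 26.962912, π⊥ = 1+5·λ' ≈ 0.037088 ∉ [0.2, 1.2) ⇒ out
candidate 6: (m,n)=(3,7) → π∥ = 3+7·λ ≈ 39.348077, π⊥ = 3+7·λ' ≈ 1.651923 ∉ [0.2, 1.2) ⇒ out
candidate 7: (m,n)=(-7,2) → π∥ = -7+2·λ ≈ 3.385165, π⊥ = -7+2·λ' ≈ -7.385165 ∉ [0.2, 1.2) ⇒ out
candidate 8: (m,n)=(3,8) → π∥ = 3+8·λ ≈ 44.540659, π⊥ = 3+8·λ' ≈ 1.459341 ∉ [0.2, 1.2) ⇒ out
candidate 9: (m,n)=(1,-6) → π∥ = 1-6·λ ≈ -30.155494, π⊥ = 1-6·λ' ≈ 2.155494 ∉ [0.2, 1.2) ⇒ out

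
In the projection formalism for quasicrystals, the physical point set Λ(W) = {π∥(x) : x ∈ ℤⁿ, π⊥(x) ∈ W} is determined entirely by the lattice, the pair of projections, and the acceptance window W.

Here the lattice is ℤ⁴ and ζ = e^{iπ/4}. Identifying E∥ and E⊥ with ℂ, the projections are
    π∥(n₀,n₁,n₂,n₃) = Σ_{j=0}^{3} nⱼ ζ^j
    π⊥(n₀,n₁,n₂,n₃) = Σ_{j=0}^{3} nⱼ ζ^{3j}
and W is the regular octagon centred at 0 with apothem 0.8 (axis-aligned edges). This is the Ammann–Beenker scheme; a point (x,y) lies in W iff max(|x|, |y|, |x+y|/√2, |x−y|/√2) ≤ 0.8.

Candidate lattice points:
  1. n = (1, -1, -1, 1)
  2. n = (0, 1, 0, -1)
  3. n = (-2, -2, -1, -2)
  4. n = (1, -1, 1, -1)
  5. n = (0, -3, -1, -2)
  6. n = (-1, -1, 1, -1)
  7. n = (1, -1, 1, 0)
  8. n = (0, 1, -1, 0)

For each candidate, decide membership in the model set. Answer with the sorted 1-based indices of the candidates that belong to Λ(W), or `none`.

Internal map: ζ^{3j} for j=0..3 gives (1,0), (−√2/2,√2/2), (0,−1), (√2/2,√2/2).
#1 (1, -1, -1, 1): internal (2.4142, 1.0000); octagon support 2.4142 vs apothem 0.8 → ∉ W
#2 (0, 1, 0, -1): internal (-1.4142, 0.0000); octagon support 1.4142 vs apothem 0.8 → ∉ W
#3 (-2, -2, -1, -2): internal (-2.0000, -1.8284); octagon support 2.7071 vs apothem 0.8 → ∉ W
#4 (1, -1, 1, -1): internal (1.0000, -2.4142); octagon support 2.4142 vs apothem 0.8 → ∉ W
#5 (0, -3, -1, -2): internal (0.7071, -2.5355); octagon support 2.5355 vs apothem 0.8 → ∉ W
#6 (-1, -1, 1, -1): internal (-1.0000, -2.4142); octagon support 2.4142 vs apothem 0.8 → ∉ W
#7 (1, -1, 1, 0): internal (1.7071, -1.7071); octagon support 2.4142 vs apothem 0.8 → ∉ W
#8 (0, 1, -1, 0): internal (-0.7071, 1.7071); octagon support 1.7071 vs apothem 0.8 → ∉ W

none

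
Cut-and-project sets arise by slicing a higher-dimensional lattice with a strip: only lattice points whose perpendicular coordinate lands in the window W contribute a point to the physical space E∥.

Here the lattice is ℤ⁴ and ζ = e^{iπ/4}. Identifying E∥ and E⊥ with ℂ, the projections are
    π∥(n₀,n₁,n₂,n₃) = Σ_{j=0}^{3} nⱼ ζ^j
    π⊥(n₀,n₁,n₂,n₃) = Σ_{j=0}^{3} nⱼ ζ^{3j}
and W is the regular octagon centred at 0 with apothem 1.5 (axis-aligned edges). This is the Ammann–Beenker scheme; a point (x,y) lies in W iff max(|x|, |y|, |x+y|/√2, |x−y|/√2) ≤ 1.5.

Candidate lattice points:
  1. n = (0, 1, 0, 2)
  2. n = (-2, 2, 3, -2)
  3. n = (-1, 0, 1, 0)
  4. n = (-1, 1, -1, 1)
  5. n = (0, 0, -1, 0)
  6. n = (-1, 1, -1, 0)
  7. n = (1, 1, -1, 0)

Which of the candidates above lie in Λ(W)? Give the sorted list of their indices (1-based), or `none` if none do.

Internal map: ζ^{3j} for j=0..3 gives (1,0), (−√2/2,√2/2), (0,−1), (√2/2,√2/2).
#1 (0, 1, 0, 2): internal (0.707107, 2.121320); octagon support 2.121320 vs apothem 1.5 → ∉ W
#2 (-2, 2, 3, -2): internal (-4.828427, -3.000000); octagon support 5.535534 vs apothem 1.5 → ∉ W
#3 (-1, 0, 1, 0): internal (-1.000000, -1.000000); octagon support 1.414214 vs apothem 1.5 → ∈ W
#4 (-1, 1, -1, 1): internal (-1.000000, 2.414214); octagon support 2.414214 vs apothem 1.5 → ∉ W
#5 (0, 0, -1, 0): internal (0.000000, 1.000000); octagon support 1.000000 vs apothem 1.5 → ∈ W
#6 (-1, 1, -1, 0): internal (-1.707107, 1.707107); octagon support 2.414214 vs apothem 1.5 → ∉ W
#7 (1, 1, -1, 0): internal (0.292893, 1.707107); octagon support 1.707107 vs apothem 1.5 → ∉ W

3, 5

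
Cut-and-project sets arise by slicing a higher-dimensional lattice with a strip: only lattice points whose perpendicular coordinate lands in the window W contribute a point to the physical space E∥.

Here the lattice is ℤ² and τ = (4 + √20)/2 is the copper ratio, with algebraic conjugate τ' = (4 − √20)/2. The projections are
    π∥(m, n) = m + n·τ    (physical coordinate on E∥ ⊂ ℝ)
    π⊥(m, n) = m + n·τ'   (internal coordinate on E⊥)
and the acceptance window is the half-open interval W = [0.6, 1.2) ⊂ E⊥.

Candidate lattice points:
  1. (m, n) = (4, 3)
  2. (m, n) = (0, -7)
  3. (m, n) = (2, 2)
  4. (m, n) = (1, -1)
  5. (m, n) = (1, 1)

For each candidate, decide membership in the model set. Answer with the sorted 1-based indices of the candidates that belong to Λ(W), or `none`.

Numerically τ ≈ 4.236068 and τ' = −1/τ ≈ -0.236068.
[1] lift (4,3): star map gives 3.291796; window check 0.6 ≤ 3.291796 < 1.2 is false → out
[2] lift (0,-7): star map gives 1.652476; window check 0.6 ≤ 1.652476 < 1.2 is false → out
[3] lift (2,2): star map gives 1.527864; window check 0.6 ≤ 1.527864 < 1.2 is false → out
[4] lift (1,-1): star map gives 1.236068; window check 0.6 ≤ 1.236068 < 1.2 is false → out
[5] lift (1,1): star map gives 0.763932; window check 0.6 ≤ 0.763932 < 1.2 is true → IN Λ

5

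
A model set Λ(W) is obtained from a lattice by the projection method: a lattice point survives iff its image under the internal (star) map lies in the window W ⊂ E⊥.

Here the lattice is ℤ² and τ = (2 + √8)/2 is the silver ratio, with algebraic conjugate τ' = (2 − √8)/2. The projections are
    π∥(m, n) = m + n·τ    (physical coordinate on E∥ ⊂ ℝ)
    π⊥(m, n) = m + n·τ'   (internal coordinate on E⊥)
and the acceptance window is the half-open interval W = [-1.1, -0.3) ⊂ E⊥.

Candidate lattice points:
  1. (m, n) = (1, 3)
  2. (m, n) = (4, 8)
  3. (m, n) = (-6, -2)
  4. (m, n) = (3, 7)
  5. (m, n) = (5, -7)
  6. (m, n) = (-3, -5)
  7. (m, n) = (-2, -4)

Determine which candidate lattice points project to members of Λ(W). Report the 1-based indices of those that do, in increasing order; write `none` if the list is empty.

6, 7

τ' = (2−√8)/2 ≈ -0.414214.
[1] lift (1,3): star map gives -0.242641; window check -1.1 ≤ -0.242641 < -0.3 is false → out
[2] lift (4,8): star map gives 0.686292; window check -1.1 ≤ 0.686292 < -0.3 is false → out
[3] lift (-6,-2): star map gives -5.171573; window check -1.1 ≤ -5.171573 < -0.3 is false → out
[4] lift (3,7): star map gives 0.100505; window check -1.1 ≤ 0.100505 < -0.3 is false → out
[5] lift (5,-7): star map gives 7.899495; window check -1.1 ≤ 7.899495 < -0.3 is false → out
[6] lift (-3,-5): star map gives -0.928932; window check -1.1 ≤ -0.928932 < -0.3 is true → IN Λ
[7] lift (-2,-4): star map gives -0.343146; window check -1.1 ≤ -0.343146 < -0.3 is true → IN Λ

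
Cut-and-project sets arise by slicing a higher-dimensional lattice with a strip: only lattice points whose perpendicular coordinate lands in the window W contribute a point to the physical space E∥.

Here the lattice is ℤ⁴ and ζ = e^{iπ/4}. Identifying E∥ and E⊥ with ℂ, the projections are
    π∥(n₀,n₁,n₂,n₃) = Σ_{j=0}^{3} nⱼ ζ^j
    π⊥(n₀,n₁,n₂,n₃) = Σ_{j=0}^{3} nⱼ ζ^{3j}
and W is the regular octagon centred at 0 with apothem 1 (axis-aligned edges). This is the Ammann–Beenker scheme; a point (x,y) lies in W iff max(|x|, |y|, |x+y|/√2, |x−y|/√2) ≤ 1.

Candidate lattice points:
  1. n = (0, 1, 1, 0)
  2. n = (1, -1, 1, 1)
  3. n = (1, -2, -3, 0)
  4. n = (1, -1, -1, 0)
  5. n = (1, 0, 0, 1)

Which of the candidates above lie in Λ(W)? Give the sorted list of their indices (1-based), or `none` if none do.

With ζ = e^{iπ/4} the internal vectors are ζ^0,ζ^3,ζ^6,ζ^9.
candidate 1: n = (0, 1, 1, 0) → π⊥ ≈ (-0.70711, -0.29289); max(|x|,|y|,|x±y|/√2) = 0.70711 ≤ 1 ⇒ ∈ W
candidate 2: n = (1, -1, 1, 1) → π⊥ ≈ (+2.41421, -1.00000); max(|x|,|y|,|x±y|/√2) = 2.41421 > 1 ⇒ ∉ W
candidate 3: n = (1, -2, -3, 0) → π⊥ ≈ (+2.41421, +1.58579); max(|x|,|y|,|x±y|/√2) = 2.82843 > 1 ⇒ ∉ W
candidate 4: n = (1, -1, -1, 0) → π⊥ ≈ (+1.70711, +0.29289); max(|x|,|y|,|x±y|/√2) = 1.70711 > 1 ⇒ ∉ W
candidate 5: n = (1, 0, 0, 1) → π⊥ ≈ (+1.70711, +0.70711); max(|x|,|y|,|x±y|/√2) = 1.70711 > 1 ⇒ ∉ W

1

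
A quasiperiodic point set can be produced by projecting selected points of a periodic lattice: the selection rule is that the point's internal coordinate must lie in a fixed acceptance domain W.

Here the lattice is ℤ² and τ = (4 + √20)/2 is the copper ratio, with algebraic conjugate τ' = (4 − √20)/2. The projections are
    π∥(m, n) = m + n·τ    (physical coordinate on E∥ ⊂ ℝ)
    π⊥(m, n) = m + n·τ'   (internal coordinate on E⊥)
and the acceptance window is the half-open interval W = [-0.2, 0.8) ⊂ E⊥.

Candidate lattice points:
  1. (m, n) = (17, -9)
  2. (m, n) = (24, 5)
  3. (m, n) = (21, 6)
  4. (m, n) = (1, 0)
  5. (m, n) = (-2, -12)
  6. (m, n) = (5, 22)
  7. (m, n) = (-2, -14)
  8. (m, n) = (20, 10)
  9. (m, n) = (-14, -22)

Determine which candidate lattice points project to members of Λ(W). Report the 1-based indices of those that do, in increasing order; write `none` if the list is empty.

6

Compute τ' = (4−√20)/2 = -0.2361, so π⊥(m,n) = m -0.2361·n.
#1 (17,-9): internal coord 17 + (-9)·τ' = +19.1246; +19.1246 ∉ [-0.2, 0.8) → out
#2 (24,5): internal coord 24 + (5)·τ' = +22.8197; +22.8197 ∉ [-0.2, 0.8) → out
#3 (21,6): internal coord 21 + (6)·τ' = +19.5836; +19.5836 ∉ [-0.2, 0.8) → out
#4 (1,0): internal coord 1 + (0)·τ' = +1.0000; +1.0000 ∉ [-0.2, 0.8) → out
#5 (-2,-12): internal coord -2 + (-12)·τ' = +0.8328; +0.8328 ∉ [-0.2, 0.8) → out
#6 (5,22): internal coord 5 + (22)·τ' = -0.1935; -0.1935 ∈ [-0.2, 0.8) → IN Λ
#7 (-2,-14): internal coord -2 + (-14)·τ' = +1.3050; +1.3050 ∉ [-0.2, 0.8) → out
#8 (20,10): internal coord 20 + (10)·τ' = +17.6393; +17.6393 ∉ [-0.2, 0.8) → out
#9 (-14,-22): internal coord -14 + (-22)·τ' = -8.8065; -8.8065 ∉ [-0.2, 0.8) → out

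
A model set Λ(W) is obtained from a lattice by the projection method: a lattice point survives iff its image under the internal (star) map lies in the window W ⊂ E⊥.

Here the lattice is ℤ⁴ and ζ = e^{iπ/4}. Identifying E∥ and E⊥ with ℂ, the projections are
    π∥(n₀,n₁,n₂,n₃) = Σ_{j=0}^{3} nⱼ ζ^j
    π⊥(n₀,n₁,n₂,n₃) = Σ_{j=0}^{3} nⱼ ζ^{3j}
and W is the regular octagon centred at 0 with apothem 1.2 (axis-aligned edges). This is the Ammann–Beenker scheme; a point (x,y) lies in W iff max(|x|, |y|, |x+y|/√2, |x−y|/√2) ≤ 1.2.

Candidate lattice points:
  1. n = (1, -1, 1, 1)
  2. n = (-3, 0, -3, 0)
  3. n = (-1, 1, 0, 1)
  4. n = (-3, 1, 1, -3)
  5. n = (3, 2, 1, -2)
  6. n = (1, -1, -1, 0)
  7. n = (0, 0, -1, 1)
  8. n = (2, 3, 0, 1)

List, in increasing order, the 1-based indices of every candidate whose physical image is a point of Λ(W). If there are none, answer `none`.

5

π⊥(n) = n₀ + n₁ζ³ + n₂ζ⁶ + n₃ζ⁹ where ζ = e^{iπ/4}.
#1 (1, -1, 1, 1): internal (2.4142, -1.0000); octagon support 2.4142 vs apothem 1.2 → ∉ W
#2 (-3, 0, -3, 0): internal (-3.0000, 3.0000); octagon support 4.2426 vs apothem 1.2 → ∉ W
#3 (-1, 1, 0, 1): internal (-1.0000, 1.4142); octagon support 1.7071 vs apothem 1.2 → ∉ W
#4 (-3, 1, 1, -3): internal (-5.8284, -2.4142); octagon support 5.8284 vs apothem 1.2 → ∉ W
#5 (3, 2, 1, -2): internal (0.1716, -1.0000); octagon support 1.0000 vs apothem 1.2 → ∈ W
#6 (1, -1, -1, 0): internal (1.7071, 0.2929); octagon support 1.7071 vs apothem 1.2 → ∉ W
#7 (0, 0, -1, 1): internal (0.7071, 1.7071); octagon support 1.7071 vs apothem 1.2 → ∉ W
#8 (2, 3, 0, 1): internal (0.5858, 2.8284); octagon support 2.8284 vs apothem 1.2 → ∉ W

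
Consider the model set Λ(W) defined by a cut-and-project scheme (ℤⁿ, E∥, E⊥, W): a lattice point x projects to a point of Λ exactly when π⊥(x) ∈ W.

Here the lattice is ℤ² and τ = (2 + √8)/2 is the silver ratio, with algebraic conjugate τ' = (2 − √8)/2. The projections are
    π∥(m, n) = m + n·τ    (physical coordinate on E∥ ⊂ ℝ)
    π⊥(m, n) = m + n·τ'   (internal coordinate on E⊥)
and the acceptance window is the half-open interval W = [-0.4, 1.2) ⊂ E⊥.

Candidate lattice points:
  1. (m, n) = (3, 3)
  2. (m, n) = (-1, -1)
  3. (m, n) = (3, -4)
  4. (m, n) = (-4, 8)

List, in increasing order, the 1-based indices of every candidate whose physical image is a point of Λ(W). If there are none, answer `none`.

none

Compute τ' = (2−√8)/2 = -0.4142, so π⊥(m,n) = m -0.4142·n.
[1] lift (3,3): star map gives 1.7574; window check -0.4 ≤ 1.7574 < 1.2 is false → out
[2] lift (-1,-1): star map gives -0.5858; window check -0.4 ≤ -0.5858 < 1.2 is false → out
[3] lift (3,-4): star map gives 4.6569; window check -0.4 ≤ 4.6569 < 1.2 is false → out
[4] lift (-4,8): star map gives -7.3137; window check -0.4 ≤ -7.3137 < 1.2 is false → out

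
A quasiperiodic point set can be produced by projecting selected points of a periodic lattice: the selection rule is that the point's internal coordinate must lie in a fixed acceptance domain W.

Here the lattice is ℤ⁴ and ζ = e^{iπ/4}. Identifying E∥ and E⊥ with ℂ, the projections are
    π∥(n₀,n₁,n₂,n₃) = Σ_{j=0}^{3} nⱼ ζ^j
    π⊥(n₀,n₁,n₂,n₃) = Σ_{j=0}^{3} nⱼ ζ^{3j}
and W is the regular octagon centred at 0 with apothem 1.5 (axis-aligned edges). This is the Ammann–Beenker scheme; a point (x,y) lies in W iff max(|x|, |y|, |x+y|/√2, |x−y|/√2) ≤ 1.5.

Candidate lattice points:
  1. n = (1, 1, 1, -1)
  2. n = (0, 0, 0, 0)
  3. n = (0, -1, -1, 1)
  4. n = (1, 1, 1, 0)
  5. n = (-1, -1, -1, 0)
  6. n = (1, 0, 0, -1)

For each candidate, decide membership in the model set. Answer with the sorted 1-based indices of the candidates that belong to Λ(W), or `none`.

Internal map: ζ^{3j} for j=0..3 gives (1,0), (−√2/2,√2/2), (0,−1), (√2/2,√2/2).
#1 (1, 1, 1, -1): internal (-0.41421, -1.00000); octagon support 1.00000 vs apothem 1.5 → ∈ W
#2 (0, 0, 0, 0): internal (0.00000, 0.00000); octagon support 0.00000 vs apothem 1.5 → ∈ W
#3 (0, -1, -1, 1): internal (1.41421, 1.00000); octagon support 1.70711 vs apothem 1.5 → ∉ W
#4 (1, 1, 1, 0): internal (0.29289, -0.29289); octagon support 0.41421 vs apothem 1.5 → ∈ W
#5 (-1, -1, -1, 0): internal (-0.29289, 0.29289); octagon support 0.41421 vs apothem 1.5 → ∈ W
#6 (1, 0, 0, -1): internal (0.29289, -0.70711); octagon support 0.70711 vs apothem 1.5 → ∈ W

1, 2, 4, 5, 6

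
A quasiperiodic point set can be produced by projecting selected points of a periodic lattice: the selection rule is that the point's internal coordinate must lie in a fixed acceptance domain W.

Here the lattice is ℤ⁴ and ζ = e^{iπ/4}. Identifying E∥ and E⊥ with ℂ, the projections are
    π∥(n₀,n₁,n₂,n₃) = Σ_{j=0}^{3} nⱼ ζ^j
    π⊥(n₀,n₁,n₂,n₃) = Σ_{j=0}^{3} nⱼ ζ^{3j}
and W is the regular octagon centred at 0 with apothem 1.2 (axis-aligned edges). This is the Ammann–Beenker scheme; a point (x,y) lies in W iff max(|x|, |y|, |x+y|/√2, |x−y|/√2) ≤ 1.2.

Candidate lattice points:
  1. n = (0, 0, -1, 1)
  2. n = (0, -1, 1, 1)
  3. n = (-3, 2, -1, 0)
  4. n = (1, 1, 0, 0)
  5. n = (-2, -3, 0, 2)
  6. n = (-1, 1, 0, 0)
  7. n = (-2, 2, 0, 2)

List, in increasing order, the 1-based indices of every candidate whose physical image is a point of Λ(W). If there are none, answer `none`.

4

π⊥(n) = n₀ + n₁ζ³ + n₂ζ⁶ + n₃ζ⁹ where ζ = e^{iπ/4}.
#1 (0, 0, -1, 1): internal (0.7071, 1.7071); octagon support 1.7071 vs apothem 1.2 → ∉ W
#2 (0, -1, 1, 1): internal (1.4142, -1.0000); octagon support 1.7071 vs apothem 1.2 → ∉ W
#3 (-3, 2, -1, 0): internal (-4.4142, 2.4142); octagon support 4.8284 vs apothem 1.2 → ∉ W
#4 (1, 1, 0, 0): internal (0.2929, 0.7071); octagon support 0.7071 vs apothem 1.2 → ∈ W
#5 (-2, -3, 0, 2): internal (1.5355, -0.7071); octagon support 1.5858 vs apothem 1.2 → ∉ W
#6 (-1, 1, 0, 0): internal (-1.7071, 0.7071); octagon support 1.7071 vs apothem 1.2 → ∉ W
#7 (-2, 2, 0, 2): internal (-2.0000, 2.8284); octagon support 3.4142 vs apothem 1.2 → ∉ W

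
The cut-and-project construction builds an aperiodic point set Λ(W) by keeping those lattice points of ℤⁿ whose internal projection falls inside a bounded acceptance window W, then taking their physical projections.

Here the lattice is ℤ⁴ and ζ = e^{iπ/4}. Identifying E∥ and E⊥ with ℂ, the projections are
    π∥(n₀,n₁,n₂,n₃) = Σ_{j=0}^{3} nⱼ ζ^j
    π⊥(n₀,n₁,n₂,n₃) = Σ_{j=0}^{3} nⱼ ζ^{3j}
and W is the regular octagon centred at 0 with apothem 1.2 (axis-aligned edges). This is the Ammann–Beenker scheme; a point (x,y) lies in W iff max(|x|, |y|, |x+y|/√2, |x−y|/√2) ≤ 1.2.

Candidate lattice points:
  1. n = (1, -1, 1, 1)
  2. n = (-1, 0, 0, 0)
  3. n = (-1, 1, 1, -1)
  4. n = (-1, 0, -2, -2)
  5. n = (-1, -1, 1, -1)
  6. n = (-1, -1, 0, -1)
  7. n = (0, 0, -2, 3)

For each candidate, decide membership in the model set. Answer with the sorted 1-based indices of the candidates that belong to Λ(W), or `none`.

2

With ζ = e^{iπ/4} the internal vectors are ζ^0,ζ^3,ζ^6,ζ^9.
candidate 1: n = (1, -1, 1, 1) → π⊥ ≈ (+2.414214, -1.000000); max(|x|,|y|,|x±y|/√2) = 2.414214 > 1.2 ⇒ ∉ W
candidate 2: n = (-1, 0, 0, 0) → π⊥ ≈ (-1.000000, +0.000000); max(|x|,|y|,|x±y|/√2) = 1.000000 ≤ 1.2 ⇒ ∈ W
candidate 3: n = (-1, 1, 1, -1) → π⊥ ≈ (-2.414214, -1.000000); max(|x|,|y|,|x±y|/√2) = 2.414214 > 1.2 ⇒ ∉ W
candidate 4: n = (-1, 0, -2, -2) → π⊥ ≈ (-2.414214, +0.585786); max(|x|,|y|,|x±y|/√2) = 2.414214 > 1.2 ⇒ ∉ W
candidate 5: n = (-1, -1, 1, -1) → π⊥ ≈ (-1.000000, -2.414214); max(|x|,|y|,|x±y|/√2) = 2.414214 > 1.2 ⇒ ∉ W
candidate 6: n = (-1, -1, 0, -1) → π⊥ ≈ (-1.000000, -1.414214); max(|x|,|y|,|x±y|/√2) = 1.707107 > 1.2 ⇒ ∉ W
candidate 7: n = (0, 0, -2, 3) → π⊥ ≈ (+2.121320, +4.121320); max(|x|,|y|,|x±y|/√2) = 4.414214 > 1.2 ⇒ ∉ W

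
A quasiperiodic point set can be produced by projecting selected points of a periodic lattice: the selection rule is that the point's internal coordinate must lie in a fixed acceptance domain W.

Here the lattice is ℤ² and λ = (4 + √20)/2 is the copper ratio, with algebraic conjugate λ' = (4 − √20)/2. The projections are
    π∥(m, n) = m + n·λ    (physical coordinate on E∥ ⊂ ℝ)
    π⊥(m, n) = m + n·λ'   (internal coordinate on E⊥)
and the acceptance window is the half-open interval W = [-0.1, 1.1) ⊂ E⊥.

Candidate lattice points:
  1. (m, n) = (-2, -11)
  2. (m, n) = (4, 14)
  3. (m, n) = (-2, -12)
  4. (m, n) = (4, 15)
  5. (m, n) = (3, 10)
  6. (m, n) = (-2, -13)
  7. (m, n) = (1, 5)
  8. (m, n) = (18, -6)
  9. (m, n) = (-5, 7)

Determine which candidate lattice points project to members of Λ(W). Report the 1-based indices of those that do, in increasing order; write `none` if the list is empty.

λ' = (4−√20)/2 ≈ -0.236068.
candidate 1: (m,n)=(-2,-11) → π∥ = -2-11·λ ≈ -48.596748, π⊥ = -2-11·λ' ≈ 0.596748 ∈ [-0.1, 1.1) ⇒ IN Λ
candidate 2: (m,n)=(4,14) → π∥ = 4+14·λ ≈ 63.304952, π⊥ = 4+14·λ' ≈ 0.695048 ∈ [-0.1, 1.1) ⇒ IN Λ
candidate 3: (m,n)=(-2,-12) → π∥ = -2-12·λ ≈ -52.832816, π⊥ = -2-12·λ' ≈ 0.832816 ∈ [-0.1, 1.1) ⇒ IN Λ
candidate 4: (m,n)=(4,15) → π∥ = 4+15·λ ≈ 67.541020, π⊥ = 4+15·λ' ≈ 0.458980 ∈ [-0.1, 1.1) ⇒ IN Λ
candidate 5: (m,n)=(3,10) → π∥ = 3+10·λ ≈ 45.360680, π⊥ = 3+10·λ' ≈ 0.639320 ∈ [-0.1, 1.1) ⇒ IN Λ
candidate 6: (m,n)=(-2,-13) → π∥ = -2-13·λ ≈ -57.068884, π⊥ = -2-13·λ' ≈ 1.068884 ∈ [-0.1, 1.1) ⇒ IN Λ
candidate 7: (m,n)=(1,5) → π∥ = 1+5·λ ≈ 22.180340, π⊥ = 1+5·λ' ≈ -0.180340 ∉ [-0.1, 1.1) ⇒ out
candidate 8: (m,n)=(18,-6) → π∥ = 18-6·λ ≈ -7.416408, π⊥ = 18-6·λ' ≈ 19.416408 ∉ [-0.1, 1.1) ⇒ out
candidate 9: (m,n)=(-5,7) → π∥ = -5+7·λ ≈ 24.652476, π⊥ = -5+7·λ' ≈ -6.652476 ∉ [-0.1, 1.1) ⇒ out

1, 2, 3, 4, 5, 6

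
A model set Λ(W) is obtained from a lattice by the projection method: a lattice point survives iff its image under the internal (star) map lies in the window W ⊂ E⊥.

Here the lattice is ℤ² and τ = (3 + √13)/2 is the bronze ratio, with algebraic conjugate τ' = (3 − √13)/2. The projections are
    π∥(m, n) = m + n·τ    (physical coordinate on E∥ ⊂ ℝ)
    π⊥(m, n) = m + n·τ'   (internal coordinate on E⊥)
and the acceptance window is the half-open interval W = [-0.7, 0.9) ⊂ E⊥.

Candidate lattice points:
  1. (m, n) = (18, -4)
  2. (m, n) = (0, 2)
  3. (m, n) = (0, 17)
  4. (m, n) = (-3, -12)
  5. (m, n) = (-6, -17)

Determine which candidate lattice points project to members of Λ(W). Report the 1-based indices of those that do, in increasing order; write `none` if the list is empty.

2, 4

Compute τ' = (3−√13)/2 = -0.3028, so π⊥(m,n) = m -0.3028·n.
[1] lift (18,-4): star map gives 19.2111; window check -0.7 ≤ 19.2111 < 0.9 is false → out
[2] lift (0,2): star map gives -0.6056; window check -0.7 ≤ -0.6056 < 0.9 is true → IN Λ
[3] lift (0,17): star map gives -5.1472; window check -0.7 ≤ -5.1472 < 0.9 is false → out
[4] lift (-3,-12): star map gives 0.6333; window check -0.7 ≤ 0.6333 < 0.9 is true → IN Λ
[5] lift (-6,-17): star map gives -0.8528; window check -0.7 ≤ -0.8528 < 0.9 is false → out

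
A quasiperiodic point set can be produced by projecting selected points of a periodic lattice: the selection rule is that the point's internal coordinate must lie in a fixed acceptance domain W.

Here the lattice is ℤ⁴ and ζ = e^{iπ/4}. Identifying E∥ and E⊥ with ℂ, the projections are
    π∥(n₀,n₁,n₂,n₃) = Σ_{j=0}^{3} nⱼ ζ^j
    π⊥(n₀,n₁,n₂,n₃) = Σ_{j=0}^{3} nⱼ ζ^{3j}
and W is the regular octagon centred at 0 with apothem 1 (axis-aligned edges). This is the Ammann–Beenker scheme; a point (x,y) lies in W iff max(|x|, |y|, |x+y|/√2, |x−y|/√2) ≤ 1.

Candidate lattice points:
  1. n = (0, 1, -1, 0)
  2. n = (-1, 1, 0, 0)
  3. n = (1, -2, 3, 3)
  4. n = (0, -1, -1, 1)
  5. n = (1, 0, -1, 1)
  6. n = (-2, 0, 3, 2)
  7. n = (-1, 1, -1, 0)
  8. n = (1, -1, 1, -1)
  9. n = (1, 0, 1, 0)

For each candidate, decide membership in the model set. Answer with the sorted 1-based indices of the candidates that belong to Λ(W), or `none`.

With ζ = e^{iπ/4} the internal vectors are ζ^0,ζ^3,ζ^6,ζ^9.
candidate 1: n = (0, 1, -1, 0) → π⊥ ≈ (-0.7071, +1.7071); max(|x|,|y|,|x±y|/√2) = 1.7071 > 1 ⇒ ∉ W
candidate 2: n = (-1, 1, 0, 0) → π⊥ ≈ (-1.7071, +0.7071); max(|x|,|y|,|x±y|/√2) = 1.7071 > 1 ⇒ ∉ W
candidate 3: n = (1, -2, 3, 3) → π⊥ ≈ (+4.5355, -2.2929); max(|x|,|y|,|x±y|/√2) = 4.8284 > 1 ⇒ ∉ W
candidate 4: n = (0, -1, -1, 1) → π⊥ ≈ (+1.4142, +1.0000); max(|x|,|y|,|x±y|/√2) = 1.7071 > 1 ⇒ ∉ W
candidate 5: n = (1, 0, -1, 1) → π⊥ ≈ (+1.7071, +1.7071); max(|x|,|y|,|x±y|/√2) = 2.4142 > 1 ⇒ ∉ W
candidate 6: n = (-2, 0, 3, 2) → π⊥ ≈ (-0.5858, -1.5858); max(|x|,|y|,|x±y|/√2) = 1.5858 > 1 ⇒ ∉ W
candidate 7: n = (-1, 1, -1, 0) → π⊥ ≈ (-1.7071, +1.7071); max(|x|,|y|,|x±y|/√2) = 2.4142 > 1 ⇒ ∉ W
candidate 8: n = (1, -1, 1, -1) → π⊥ ≈ (+1.0000, -2.4142); max(|x|,|y|,|x±y|/√2) = 2.4142 > 1 ⇒ ∉ W
candidate 9: n = (1, 0, 1, 0) → π⊥ ≈ (+1.0000, -1.0000); max(|x|,|y|,|x±y|/√2) = 1.4142 > 1 ⇒ ∉ W

none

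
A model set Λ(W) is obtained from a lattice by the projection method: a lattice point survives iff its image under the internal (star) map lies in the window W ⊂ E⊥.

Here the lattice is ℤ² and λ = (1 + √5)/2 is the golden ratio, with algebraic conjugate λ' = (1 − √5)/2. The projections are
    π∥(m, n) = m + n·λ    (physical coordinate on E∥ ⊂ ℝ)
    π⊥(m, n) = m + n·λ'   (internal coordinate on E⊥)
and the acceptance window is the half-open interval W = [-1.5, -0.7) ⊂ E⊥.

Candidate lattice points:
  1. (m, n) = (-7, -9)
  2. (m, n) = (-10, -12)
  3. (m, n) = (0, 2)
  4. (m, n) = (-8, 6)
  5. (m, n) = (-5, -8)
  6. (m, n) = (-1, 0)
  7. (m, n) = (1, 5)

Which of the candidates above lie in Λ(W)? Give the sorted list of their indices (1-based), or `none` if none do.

Numerically λ ≈ 1.61803 and λ' = −1/λ ≈ -0.61803.
#1 (-7,-9): internal coord -7 + (-9)·λ' = -1.43769; -1.43769 ∈ [-1.5, -0.7) → IN Λ
#2 (-10,-12): internal coord -10 + (-12)·λ' = -2.58359; -2.58359 ∉ [-1.5, -0.7) → out
#3 (0,2): internal coord 0 + (2)·λ' = -1.23607; -1.23607 ∈ [-1.5, -0.7) → IN Λ
#4 (-8,6): internal coord -8 + (6)·λ' = -11.70820; -11.70820 ∉ [-1.5, -0.7) → out
#5 (-5,-8): internal coord -5 + (-8)·λ' = -0.05573; -0.05573 ∉ [-1.5, -0.7) → out
#6 (-1,0): internal coord -1 + (0)·λ' = -1.00000; -1.00000 ∈ [-1.5, -0.7) → IN Λ
#7 (1,5): internal coord 1 + (5)·λ' = -2.09017; -2.09017 ∉ [-1.5, -0.7) → out

1, 3, 6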